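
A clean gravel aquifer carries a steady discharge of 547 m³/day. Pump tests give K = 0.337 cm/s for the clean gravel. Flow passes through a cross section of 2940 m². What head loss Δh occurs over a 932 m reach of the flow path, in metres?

Convert K: 0.337 cm/s × 864 = 291.2 m/day.
From Q = K·A·i, i = Q / (K·A) = 547 / (291.2 × 2940) = 0.0006390.
Head loss Δh = i · L = 0.0006390 × 932 = 0.5955 m.

0.596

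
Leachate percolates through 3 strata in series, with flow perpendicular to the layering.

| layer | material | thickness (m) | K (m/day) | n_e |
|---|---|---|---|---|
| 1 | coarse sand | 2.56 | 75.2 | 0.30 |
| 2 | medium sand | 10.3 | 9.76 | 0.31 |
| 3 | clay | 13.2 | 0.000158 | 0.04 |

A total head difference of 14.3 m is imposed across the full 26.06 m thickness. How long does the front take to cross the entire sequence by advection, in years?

With flow normal to the layers, continuity requires the same specific discharge q through every layer.
Σ(b_i/K_i) = 2.56/75.2 + 10.3/9.76 + 13.2/0.000158 = 83545 d.
q = Δh / Σ(b_i/K_i) = 14.3 / 83545 = 0.0001712 m/day.
In each layer the seepage velocity is v_i = q/n_i, so the layer transit time is t_i = b_i·n_i / q:
  layer 1 (coarse sand): t_1 = 2.56 × 0.30 / 0.0001712 = 4487 d
  layer 2 (medium sand): t_2 = 10.3 × 0.31 / 0.0001712 = 18655 d
  layer 3 (clay): t_3 = 13.2 × 0.04 / 0.0001712 = 3085 d
Total t = Σ t_i = 26226 days = 71.80 years.

71.8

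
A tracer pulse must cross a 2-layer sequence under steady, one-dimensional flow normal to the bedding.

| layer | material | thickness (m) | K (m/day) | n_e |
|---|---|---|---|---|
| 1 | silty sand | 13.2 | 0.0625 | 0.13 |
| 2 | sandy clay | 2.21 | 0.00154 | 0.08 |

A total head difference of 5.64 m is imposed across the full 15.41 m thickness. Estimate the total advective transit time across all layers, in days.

With flow normal to the layers, continuity requires the same specific discharge q through every layer.
Σ(b_i/K_i) = 13.2/0.0625 + 2.21/0.00154 = 1646 d.
q = Δh / Σ(b_i/K_i) = 5.64 / 1646 = 0.003426 m/day.
In each layer the seepage velocity is v_i = q/n_i, so the layer transit time is t_i = b_i·n_i / q:
  layer 1 (silty sand): t_1 = 13.2 × 0.13 / 0.003426 = 500.9 d
  layer 2 (sandy clay): t_2 = 2.21 × 0.08 / 0.003426 = 51.61 d
Total t = Σ t_i = 552.5 days.

552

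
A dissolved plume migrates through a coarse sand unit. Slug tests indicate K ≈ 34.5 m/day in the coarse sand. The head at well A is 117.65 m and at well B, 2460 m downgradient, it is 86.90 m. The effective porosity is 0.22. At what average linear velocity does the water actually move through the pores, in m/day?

1.96

Hydraulic gradient i = (117.65 − 86.90) / 2460 = 30.75 / 2460 = 0.01250.
Darcy flux q = K · i = 34.50 × 0.01250 = 0.4313 m/day.
Seepage velocity v = q / n_e = 0.4313 / 0.22 = 1.960 m/day.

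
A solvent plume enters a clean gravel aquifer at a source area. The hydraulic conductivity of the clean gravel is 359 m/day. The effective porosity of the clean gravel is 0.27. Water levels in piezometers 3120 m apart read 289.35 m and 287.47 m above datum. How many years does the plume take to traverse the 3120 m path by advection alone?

Hydraulic gradient i = (289.35 − 287.47) / 3120 = 1.88 / 3120 = 0.0006026.
Darcy flux q = K · i = 359.0 × 0.0006026 = 0.2163 m/day.
Seepage velocity v = q / n_e = 0.2163 / 0.27 = 0.8012 m/day.
Travel time t = L / v = 3120 / 0.8012 = 3894 days = 10.66 years.

10.7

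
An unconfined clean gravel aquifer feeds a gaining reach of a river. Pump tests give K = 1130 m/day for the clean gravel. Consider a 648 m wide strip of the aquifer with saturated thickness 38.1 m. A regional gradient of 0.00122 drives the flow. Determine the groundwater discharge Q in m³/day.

34000

Cross-sectional area A = 648 × 38.1 = 24689 m².
Hydraulic gradient i = 0.00122.
Darcy's law: Q = K · A · i = 1130 × 24689 × 0.001220 = 34036 m³/day.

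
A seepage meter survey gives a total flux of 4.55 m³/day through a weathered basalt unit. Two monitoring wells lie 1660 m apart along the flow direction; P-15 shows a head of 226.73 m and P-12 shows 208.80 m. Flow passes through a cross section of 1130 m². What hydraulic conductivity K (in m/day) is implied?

Hydraulic gradient i = (226.73 − 208.80) / 1660 = 17.93 / 1660 = 0.01080.
From Q = K·A·i, K = Q / (A·i) = 4.55 / (1130 × 0.01080) = 0.3728 m/day.

0.373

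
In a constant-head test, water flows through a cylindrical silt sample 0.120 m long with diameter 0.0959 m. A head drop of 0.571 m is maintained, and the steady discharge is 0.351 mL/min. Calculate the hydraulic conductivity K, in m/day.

Cross-sectional area A = π·(d/2)² = π × (0.0959/2)² = 0.007223 m².
Convert discharge: 0.351 mL/min = 5.850e-09 m³/s.
Darcy's law rearranged: K = Q·L / (A·Δh) = 5.850e-09 × 0.120 / (0.007223 × 0.571) = 1.702e-07 m/s = 0.01471 m/day.

0.0147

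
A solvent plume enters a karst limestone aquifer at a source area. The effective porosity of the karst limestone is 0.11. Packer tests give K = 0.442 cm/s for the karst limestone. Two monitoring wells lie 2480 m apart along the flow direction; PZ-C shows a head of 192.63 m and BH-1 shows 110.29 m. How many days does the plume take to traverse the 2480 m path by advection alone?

Convert K: 0.442 cm/s × 864 = 381.9 m/day.
Hydraulic gradient i = (192.63 − 110.29) / 2480 = 82.34 / 2480 = 0.03320.
Darcy flux q = K · i = 381.9 × 0.03320 = 12.68 m/day.
Seepage velocity v = q / n_e = 12.68 / 0.11 = 115.3 m/day.
Travel time t = L / v = 2480 / 115.3 = 21.52 days.

21.5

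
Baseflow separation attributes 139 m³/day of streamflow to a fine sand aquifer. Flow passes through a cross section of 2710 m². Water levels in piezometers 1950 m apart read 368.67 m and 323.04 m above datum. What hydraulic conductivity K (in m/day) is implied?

2.19

Hydraulic gradient i = (368.67 − 323.04) / 1950 = 45.63 / 1950 = 0.02340.
From Q = K·A·i, K = Q / (A·i) = 139 / (2710 × 0.02340) = 2.192 m/day.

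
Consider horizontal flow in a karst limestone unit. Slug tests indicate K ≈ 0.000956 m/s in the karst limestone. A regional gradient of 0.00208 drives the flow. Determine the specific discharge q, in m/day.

Convert K: 0.000956 m/s × 86400 = 82.60 m/day.
Hydraulic gradient i = 0.00208.
Specific discharge q = K · i = 82.60 × 0.002080 = 0.1718 m/day.

0.172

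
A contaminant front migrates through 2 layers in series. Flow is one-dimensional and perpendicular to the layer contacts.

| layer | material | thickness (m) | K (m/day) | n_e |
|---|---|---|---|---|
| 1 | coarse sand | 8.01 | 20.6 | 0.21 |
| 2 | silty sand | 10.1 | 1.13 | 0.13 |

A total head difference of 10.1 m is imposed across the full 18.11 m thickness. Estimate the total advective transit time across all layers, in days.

2.77

With flow normal to the layers, continuity requires the same specific discharge q through every layer.
Σ(b_i/K_i) = 8.01/20.6 + 10.1/1.13 = 9.327 d.
q = Δh / Σ(b_i/K_i) = 10.1 / 9.327 = 1.083 m/day.
In each layer the seepage velocity is v_i = q/n_i, so the layer transit time is t_i = b_i·n_i / q:
  layer 1 (coarse sand): t_1 = 8.01 × 0.21 / 1.083 = 1.553 d
  layer 2 (silty sand): t_2 = 10.1 × 0.13 / 1.083 = 1.212 d
Total t = Σ t_i = 2.766 days.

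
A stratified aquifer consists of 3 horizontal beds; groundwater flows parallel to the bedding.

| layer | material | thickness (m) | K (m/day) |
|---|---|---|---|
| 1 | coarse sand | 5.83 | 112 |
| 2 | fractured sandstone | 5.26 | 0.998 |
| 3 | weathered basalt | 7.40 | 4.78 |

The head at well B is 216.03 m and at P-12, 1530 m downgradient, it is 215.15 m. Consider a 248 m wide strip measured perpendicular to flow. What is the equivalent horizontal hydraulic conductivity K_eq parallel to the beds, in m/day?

Flow is parallel to layering, so each bed carries its own Darcy discharge and the transmissivities add.
Σ(K_i·b_i) = 112×5.83 + 0.998×5.26 + 4.78×7.40 = 693.6 m²/day.
Total thickness b = 18.49 m, so K_eq = Σ(K_i·b_i)/b = 37.51 m/day.

37.5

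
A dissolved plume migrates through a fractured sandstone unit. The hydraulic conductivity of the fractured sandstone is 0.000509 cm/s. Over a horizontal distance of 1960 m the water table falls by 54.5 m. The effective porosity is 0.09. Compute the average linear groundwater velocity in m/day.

Convert K: 0.000509 cm/s × 864 = 0.4398 m/day.
Hydraulic gradient i = Δh / L = 54.5 / 1960 = 0.02781.
Darcy flux q = K · i = 0.4398 × 0.02781 = 0.01223 m/day.
Seepage velocity v = q / n_e = 0.01223 / 0.09 = 0.1359 m/day.

0.136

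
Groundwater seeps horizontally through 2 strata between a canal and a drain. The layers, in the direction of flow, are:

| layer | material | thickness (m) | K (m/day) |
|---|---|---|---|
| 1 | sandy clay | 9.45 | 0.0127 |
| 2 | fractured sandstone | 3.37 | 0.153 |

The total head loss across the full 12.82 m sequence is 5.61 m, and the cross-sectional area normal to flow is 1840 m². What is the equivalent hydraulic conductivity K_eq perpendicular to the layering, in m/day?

Flow is perpendicular to layering, so the layers act in series and the equivalent K is the thickness-weighted harmonic mean.
Total thickness L = 9.45 + 3.37 = 12.82 m.
Σ(b_i/K_i) = 9.45/0.0127 + 3.37/0.153 = 766.1 d.
K_eq = L / Σ(b_i/K_i) = 12.82 / 766.1 = 0.01673 m/day.

0.0167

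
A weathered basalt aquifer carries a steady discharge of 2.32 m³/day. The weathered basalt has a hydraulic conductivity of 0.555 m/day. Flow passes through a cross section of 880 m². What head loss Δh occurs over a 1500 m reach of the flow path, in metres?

7.13

From Q = K·A·i, i = Q / (K·A) = 2.32 / (0.5550 × 880.0) = 0.004750.
Head loss Δh = i · L = 0.004750 × 1500 = 7.125 m.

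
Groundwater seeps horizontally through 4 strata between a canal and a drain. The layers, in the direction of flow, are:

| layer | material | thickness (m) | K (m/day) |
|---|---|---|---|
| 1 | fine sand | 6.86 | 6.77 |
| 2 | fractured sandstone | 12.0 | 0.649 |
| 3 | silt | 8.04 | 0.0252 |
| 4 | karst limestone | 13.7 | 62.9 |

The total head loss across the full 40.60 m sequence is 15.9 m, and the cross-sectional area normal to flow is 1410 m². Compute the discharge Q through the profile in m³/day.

66.2

Flow is perpendicular to layering, so the layers act in series and the equivalent K is the thickness-weighted harmonic mean.
Total thickness L = 6.86 + 12.0 + 8.04 + 13.7 = 40.60 m.
Σ(b_i/K_i) = 6.86/6.77 + 12.0/0.649 + 8.04/0.0252 + 13.7/62.9 = 338.8 d.
K_eq = L / Σ(b_i/K_i) = 40.60 / 338.8 = 0.1198 m/day.
Q = K_eq · A · (Δh/L) = 0.1198 × 1410 × (15.9/40.60) = 66.18 m³/day.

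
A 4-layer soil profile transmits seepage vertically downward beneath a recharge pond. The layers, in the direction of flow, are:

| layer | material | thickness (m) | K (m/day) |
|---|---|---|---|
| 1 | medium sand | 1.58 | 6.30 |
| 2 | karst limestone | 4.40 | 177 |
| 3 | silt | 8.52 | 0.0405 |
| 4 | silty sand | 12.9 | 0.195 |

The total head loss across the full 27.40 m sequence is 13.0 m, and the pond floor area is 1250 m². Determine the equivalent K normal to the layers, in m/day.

Flow is perpendicular to layering, so the layers act in series and the equivalent K is the thickness-weighted harmonic mean.
Total thickness L = 1.58 + 4.40 + 8.52 + 12.9 = 27.40 m.
Σ(b_i/K_i) = 1.58/6.30 + 4.40/177 + 8.52/0.0405 + 12.9/0.195 = 276.8 d.
K_eq = L / Σ(b_i/K_i) = 27.40 / 276.8 = 0.09899 m/day.

0.0990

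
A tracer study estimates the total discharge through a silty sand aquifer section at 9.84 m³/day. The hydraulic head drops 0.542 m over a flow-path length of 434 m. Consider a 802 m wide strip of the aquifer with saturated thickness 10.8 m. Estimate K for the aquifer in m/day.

0.910

Cross-sectional area A = 802 × 10.8 = 8662 m².
Hydraulic gradient i = Δh / L = 0.542 / 434 = 0.001249.
From Q = K·A·i, K = Q / (A·i) = 9.84 / (8662 × 0.001249) = 0.9097 m/day.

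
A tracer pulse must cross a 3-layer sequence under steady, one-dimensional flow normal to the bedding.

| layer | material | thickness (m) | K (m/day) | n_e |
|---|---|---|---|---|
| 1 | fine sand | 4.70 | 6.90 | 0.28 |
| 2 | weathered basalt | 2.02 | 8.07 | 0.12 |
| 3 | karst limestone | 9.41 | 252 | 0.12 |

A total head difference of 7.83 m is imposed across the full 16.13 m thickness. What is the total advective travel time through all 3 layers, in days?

0.333

With flow normal to the layers, continuity requires the same specific discharge q through every layer.
Σ(b_i/K_i) = 4.70/6.90 + 2.02/8.07 + 9.41/252 = 0.9688 d.
q = Δh / Σ(b_i/K_i) = 7.83 / 0.9688 = 8.082 m/day.
In each layer the seepage velocity is v_i = q/n_i, so the layer transit time is t_i = b_i·n_i / q:
  layer 1 (fine sand): t_1 = 4.70 × 0.28 / 8.082 = 0.1628 d
  layer 2 (weathered basalt): t_2 = 2.02 × 0.12 / 8.082 = 0.02999 d
  layer 3 (karst limestone): t_3 = 9.41 × 0.12 / 8.082 = 0.1397 d
Total t = Σ t_i = 0.3325 days.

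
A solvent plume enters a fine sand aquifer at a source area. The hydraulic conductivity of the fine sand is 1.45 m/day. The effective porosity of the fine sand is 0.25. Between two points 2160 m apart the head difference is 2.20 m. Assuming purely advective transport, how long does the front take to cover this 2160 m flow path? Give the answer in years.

1000

Hydraulic gradient i = Δh / L = 2.20 / 2160 = 0.001019.
Darcy flux q = K · i = 1.450 × 0.001019 = 0.001477 m/day.
Seepage velocity v = q / n_e = 0.001477 / 0.25 = 0.005907 m/day.
Travel time t = L / v = 2160 / 0.005907 = 3.656e+05 days = 1001 years.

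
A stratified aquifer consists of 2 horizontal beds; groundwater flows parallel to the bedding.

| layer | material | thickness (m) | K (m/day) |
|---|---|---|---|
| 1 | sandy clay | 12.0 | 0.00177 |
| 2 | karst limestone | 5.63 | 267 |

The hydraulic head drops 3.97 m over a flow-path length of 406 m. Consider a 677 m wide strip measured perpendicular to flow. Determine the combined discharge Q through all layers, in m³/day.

9950

Flow is parallel to layering, so each bed carries its own Darcy discharge and the transmissivities add.
Σ(K_i·b_i) = 0.00177×12.0 + 267×5.63 = 1503 m²/day.
Hydraulic gradient i = Δh / L = 3.97 / 406 = 0.009778.
Q = Σ(K_i·b_i) · W · i = 1503 × 677 × 0.009778 = 9951 m³/day.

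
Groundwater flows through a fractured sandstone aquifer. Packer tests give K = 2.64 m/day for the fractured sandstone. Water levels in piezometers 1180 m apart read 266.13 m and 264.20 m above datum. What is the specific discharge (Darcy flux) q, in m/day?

Hydraulic gradient i = (266.13 − 264.20) / 1180 = 1.93 / 1180 = 0.001636.
Specific discharge q = K · i = 2.640 × 0.001636 = 0.004318 m/day.

0.00432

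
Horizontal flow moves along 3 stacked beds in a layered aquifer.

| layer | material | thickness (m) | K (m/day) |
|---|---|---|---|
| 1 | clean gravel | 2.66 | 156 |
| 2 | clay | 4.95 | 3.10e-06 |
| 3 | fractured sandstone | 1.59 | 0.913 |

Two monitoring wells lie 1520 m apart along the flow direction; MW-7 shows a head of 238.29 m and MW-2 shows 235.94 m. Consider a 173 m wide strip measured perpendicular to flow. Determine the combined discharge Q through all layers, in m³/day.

111

Flow is parallel to layering, so each bed carries its own Darcy discharge and the transmissivities add.
Σ(K_i·b_i) = 156×2.66 + 3.10e-06×4.95 + 0.913×1.59 = 416.4 m²/day.
Hydraulic gradient i = (238.29 − 235.94) / 1520 = 2.35 / 1520 = 0.001546.
Q = Σ(K_i·b_i) · W · i = 416.4 × 173 × 0.001546 = 111.4 m³/day.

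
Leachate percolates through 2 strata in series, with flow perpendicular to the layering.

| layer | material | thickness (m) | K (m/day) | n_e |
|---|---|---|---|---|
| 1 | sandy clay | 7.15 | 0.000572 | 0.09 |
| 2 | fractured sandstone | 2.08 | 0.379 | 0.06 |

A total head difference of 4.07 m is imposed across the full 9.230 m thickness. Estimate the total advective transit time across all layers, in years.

6.46

With flow normal to the layers, continuity requires the same specific discharge q through every layer.
Σ(b_i/K_i) = 7.15/0.000572 + 2.08/0.379 = 12505 d.
q = Δh / Σ(b_i/K_i) = 4.07 / 12505 = 0.0003255 m/day.
In each layer the seepage velocity is v_i = q/n_i, so the layer transit time is t_i = b_i·n_i / q:
  layer 1 (sandy clay): t_1 = 7.15 × 0.09 / 0.0003255 = 1977 d
  layer 2 (fractured sandstone): t_2 = 2.08 × 0.06 / 0.0003255 = 383.5 d
Total t = Σ t_i = 2361 days = 6.463 years.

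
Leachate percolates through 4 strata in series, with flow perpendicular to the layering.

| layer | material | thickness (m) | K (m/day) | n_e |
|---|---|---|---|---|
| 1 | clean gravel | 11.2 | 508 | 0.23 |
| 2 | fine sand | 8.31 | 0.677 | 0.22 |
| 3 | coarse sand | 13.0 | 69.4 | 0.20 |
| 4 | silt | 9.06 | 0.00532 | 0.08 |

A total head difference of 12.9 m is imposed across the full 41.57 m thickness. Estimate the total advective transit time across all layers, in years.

2.81

With flow normal to the layers, continuity requires the same specific discharge q through every layer.
Σ(b_i/K_i) = 11.2/508 + 8.31/0.677 + 13.0/69.4 + 9.06/0.00532 = 1715 d.
q = Δh / Σ(b_i/K_i) = 12.9 / 1715 = 0.007520 m/day.
In each layer the seepage velocity is v_i = q/n_i, so the layer transit time is t_i = b_i·n_i / q:
  layer 1 (clean gravel): t_1 = 11.2 × 0.23 / 0.007520 = 342.6 d
  layer 2 (fine sand): t_2 = 8.31 × 0.22 / 0.007520 = 243.1 d
  layer 3 (coarse sand): t_3 = 13.0 × 0.20 / 0.007520 = 345.8 d
  layer 4 (silt): t_4 = 9.06 × 0.08 / 0.007520 = 96.39 d
Total t = Σ t_i = 1028 days = 2.814 years.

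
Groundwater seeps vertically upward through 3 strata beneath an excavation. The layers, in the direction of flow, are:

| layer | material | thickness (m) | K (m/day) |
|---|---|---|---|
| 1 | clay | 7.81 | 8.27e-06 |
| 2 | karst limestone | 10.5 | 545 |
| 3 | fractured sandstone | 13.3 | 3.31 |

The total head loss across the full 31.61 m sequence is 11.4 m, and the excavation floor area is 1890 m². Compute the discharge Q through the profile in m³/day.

0.0228

Flow is perpendicular to layering, so the layers act in series and the equivalent K is the thickness-weighted harmonic mean.
Total thickness L = 7.81 + 10.5 + 13.3 = 31.61 m.
Σ(b_i/K_i) = 7.81/8.27e-06 + 10.5/545 + 13.3/3.31 = 9.444e+05 d.
K_eq = L / Σ(b_i/K_i) = 31.61 / 9.444e+05 = 3.347e-05 m/day.
Q = K_eq · A · (Δh/L) = 3.347e-05 × 1890 × (11.4/31.61) = 0.02281 m³/day.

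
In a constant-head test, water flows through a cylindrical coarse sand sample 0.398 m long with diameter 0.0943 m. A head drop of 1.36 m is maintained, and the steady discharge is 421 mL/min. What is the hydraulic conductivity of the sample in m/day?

25.4

Cross-sectional area A = π·(d/2)² = π × (0.0943/2)² = 0.006984 m².
Convert discharge: 421 mL/min = 7.017e-06 m³/s.
Darcy's law rearranged: K = Q·L / (A·Δh) = 7.017e-06 × 0.398 / (0.006984 × 1.36) = 0.0002940 m/s = 25.40 m/day.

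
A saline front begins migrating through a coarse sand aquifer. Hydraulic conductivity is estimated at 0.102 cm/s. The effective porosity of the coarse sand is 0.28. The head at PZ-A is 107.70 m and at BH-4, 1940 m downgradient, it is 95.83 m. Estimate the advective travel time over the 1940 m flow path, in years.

Convert K: 0.102 cm/s × 864 = 88.13 m/day.
Hydraulic gradient i = (107.70 − 95.83) / 1940 = 11.87 / 1940 = 0.006119.
Darcy flux q = K · i = 88.13 × 0.006119 = 0.5392 m/day.
Seepage velocity v = q / n_e = 0.5392 / 0.28 = 1.926 m/day.
Travel time t = L / v = 1940 / 1.926 = 1007 days = 2.758 years.

2.76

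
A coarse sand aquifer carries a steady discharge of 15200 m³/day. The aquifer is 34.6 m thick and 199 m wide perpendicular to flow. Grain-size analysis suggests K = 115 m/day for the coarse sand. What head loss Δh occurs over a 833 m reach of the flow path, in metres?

Cross-sectional area A = 199 × 34.6 = 6885 m².
From Q = K·A·i, i = Q / (K·A) = 15200 / (115.0 × 6885) = 0.01920.
Head loss Δh = i · L = 0.01920 × 833 = 15.99 m.

16.0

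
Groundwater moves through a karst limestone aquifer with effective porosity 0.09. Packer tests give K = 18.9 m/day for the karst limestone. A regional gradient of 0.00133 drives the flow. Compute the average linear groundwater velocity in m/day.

0.279

Hydraulic gradient i = 0.00133.
Darcy flux q = K · i = 18.90 × 0.001330 = 0.02514 m/day.
Seepage velocity v = q / n_e = 0.02514 / 0.09 = 0.2793 m/day.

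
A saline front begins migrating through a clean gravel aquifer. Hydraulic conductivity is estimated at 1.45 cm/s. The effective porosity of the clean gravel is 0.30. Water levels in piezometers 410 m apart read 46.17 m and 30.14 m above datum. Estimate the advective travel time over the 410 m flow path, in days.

Convert K: 1.45 cm/s × 864 = 1253 m/day.
Hydraulic gradient i = (46.17 − 30.14) / 410 = 16.03 / 410 = 0.03910.
Darcy flux q = K · i = 1253 × 0.03910 = 48.98 m/day.
Seepage velocity v = q / n_e = 48.98 / 0.30 = 163.3 m/day.
Travel time t = L / v = 410 / 163.3 = 2.511 days.

2.51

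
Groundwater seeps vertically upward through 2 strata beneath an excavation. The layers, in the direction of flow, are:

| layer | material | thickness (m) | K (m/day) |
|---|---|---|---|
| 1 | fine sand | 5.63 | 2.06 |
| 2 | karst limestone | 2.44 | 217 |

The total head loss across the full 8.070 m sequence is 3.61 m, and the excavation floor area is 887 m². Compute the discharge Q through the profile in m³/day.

Flow is perpendicular to layering, so the layers act in series and the equivalent K is the thickness-weighted harmonic mean.
Total thickness L = 5.63 + 2.44 = 8.070 m.
Σ(b_i/K_i) = 5.63/2.06 + 2.44/217 = 2.744 d.
K_eq = L / Σ(b_i/K_i) = 8.070 / 2.744 = 2.941 m/day.
Q = K_eq · A · (Δh/L) = 2.941 × 887 × (3.61/8.070) = 1167 m³/day.

1170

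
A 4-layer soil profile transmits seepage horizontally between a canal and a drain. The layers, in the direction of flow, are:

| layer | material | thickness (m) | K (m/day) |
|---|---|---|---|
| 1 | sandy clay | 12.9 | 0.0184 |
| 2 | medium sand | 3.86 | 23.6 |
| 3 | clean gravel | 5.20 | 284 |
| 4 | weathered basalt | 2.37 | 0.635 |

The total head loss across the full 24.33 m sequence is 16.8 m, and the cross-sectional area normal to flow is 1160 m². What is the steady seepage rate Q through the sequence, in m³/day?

27.6

Flow is perpendicular to layering, so the layers act in series and the equivalent K is the thickness-weighted harmonic mean.
Total thickness L = 12.9 + 3.86 + 5.20 + 2.37 = 24.33 m.
Σ(b_i/K_i) = 12.9/0.0184 + 3.86/23.6 + 5.20/284 + 2.37/0.635 = 705.0 d.
K_eq = L / Σ(b_i/K_i) = 24.33 / 705.0 = 0.03451 m/day.
Q = K_eq · A · (Δh/L) = 0.03451 × 1160 × (16.8/24.33) = 27.64 m³/day.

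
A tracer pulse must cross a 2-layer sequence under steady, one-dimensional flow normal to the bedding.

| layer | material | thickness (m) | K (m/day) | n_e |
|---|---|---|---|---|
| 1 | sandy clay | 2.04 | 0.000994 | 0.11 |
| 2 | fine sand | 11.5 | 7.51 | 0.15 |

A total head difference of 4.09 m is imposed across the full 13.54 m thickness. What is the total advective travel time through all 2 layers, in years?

2.68

With flow normal to the layers, continuity requires the same specific discharge q through every layer.
Σ(b_i/K_i) = 2.04/0.000994 + 11.5/7.51 = 2054 d.
q = Δh / Σ(b_i/K_i) = 4.09 / 2054 = 0.001991 m/day.
In each layer the seepage velocity is v_i = q/n_i, so the layer transit time is t_i = b_i·n_i / q:
  layer 1 (sandy clay): t_1 = 2.04 × 0.11 / 0.001991 = 112.7 d
  layer 2 (fine sand): t_2 = 11.5 × 0.15 / 0.001991 = 866.2 d
Total t = Σ t_i = 978.9 days = 2.680 years.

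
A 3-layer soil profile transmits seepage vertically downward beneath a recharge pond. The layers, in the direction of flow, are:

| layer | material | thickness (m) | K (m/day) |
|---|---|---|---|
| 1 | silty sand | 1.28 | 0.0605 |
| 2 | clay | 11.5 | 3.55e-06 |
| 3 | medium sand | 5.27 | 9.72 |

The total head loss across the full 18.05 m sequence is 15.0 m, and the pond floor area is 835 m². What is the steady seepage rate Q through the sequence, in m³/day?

0.00387

Flow is perpendicular to layering, so the layers act in series and the equivalent K is the thickness-weighted harmonic mean.
Total thickness L = 1.28 + 11.5 + 5.27 = 18.05 m.
Σ(b_i/K_i) = 1.28/0.0605 + 11.5/3.55e-06 + 5.27/9.72 = 3.239e+06 d.
K_eq = L / Σ(b_i/K_i) = 18.05 / 3.239e+06 = 5.572e-06 m/day.
Q = K_eq · A · (Δh/L) = 5.572e-06 × 835 × (15.0/18.05) = 0.003866 m³/day.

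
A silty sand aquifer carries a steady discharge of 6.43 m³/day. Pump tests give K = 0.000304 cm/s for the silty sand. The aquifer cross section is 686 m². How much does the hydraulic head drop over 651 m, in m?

23.2

Convert K: 0.000304 cm/s × 864 = 0.2627 m/day.
From Q = K·A·i, i = Q / (K·A) = 6.43 / (0.2627 × 686.0) = 0.03569.
Head loss Δh = i · L = 0.03569 × 651 = 23.23 m.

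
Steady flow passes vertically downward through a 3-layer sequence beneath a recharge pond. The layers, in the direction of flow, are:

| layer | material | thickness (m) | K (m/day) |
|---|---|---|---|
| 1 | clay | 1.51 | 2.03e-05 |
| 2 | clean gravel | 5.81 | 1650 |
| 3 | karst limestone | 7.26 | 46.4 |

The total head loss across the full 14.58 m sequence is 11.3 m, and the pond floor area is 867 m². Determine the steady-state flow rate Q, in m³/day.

Flow is perpendicular to layering, so the layers act in series and the equivalent K is the thickness-weighted harmonic mean.
Total thickness L = 1.51 + 5.81 + 7.26 = 14.58 m.
Σ(b_i/K_i) = 1.51/2.03e-05 + 5.81/1650 + 7.26/46.4 = 74384 d.
K_eq = L / Σ(b_i/K_i) = 14.58 / 74384 = 0.0001960 m/day.
Q = K_eq · A · (Δh/L) = 0.0001960 × 867 × (11.3/14.58) = 0.1317 m³/day.

0.132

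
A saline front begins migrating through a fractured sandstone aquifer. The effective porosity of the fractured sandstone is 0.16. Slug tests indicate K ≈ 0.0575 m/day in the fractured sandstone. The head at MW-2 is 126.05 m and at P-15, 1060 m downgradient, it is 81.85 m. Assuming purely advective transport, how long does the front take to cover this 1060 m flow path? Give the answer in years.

Hydraulic gradient i = (126.05 − 81.85) / 1060 = 44.2 / 1060 = 0.04170.
Darcy flux q = K · i = 0.05750 × 0.04170 = 0.002398 m/day.
Seepage velocity v = q / n_e = 0.002398 / 0.16 = 0.01499 m/day.
Travel time t = L / v = 1060 / 0.01499 = 70736 days = 193.7 years.

194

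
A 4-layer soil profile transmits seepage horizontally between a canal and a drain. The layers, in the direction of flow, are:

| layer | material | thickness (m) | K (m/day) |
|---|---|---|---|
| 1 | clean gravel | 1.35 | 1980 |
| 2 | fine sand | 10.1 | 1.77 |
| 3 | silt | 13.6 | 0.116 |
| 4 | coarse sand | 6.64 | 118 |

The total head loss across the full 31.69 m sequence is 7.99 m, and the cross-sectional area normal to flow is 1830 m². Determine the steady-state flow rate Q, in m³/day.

Flow is perpendicular to layering, so the layers act in series and the equivalent K is the thickness-weighted harmonic mean.
Total thickness L = 1.35 + 10.1 + 13.6 + 6.64 = 31.69 m.
Σ(b_i/K_i) = 1.35/1980 + 10.1/1.77 + 13.6/0.116 + 6.64/118 = 123.0 d.
K_eq = L / Σ(b_i/K_i) = 31.69 / 123.0 = 0.2576 m/day.
Q = K_eq · A · (Δh/L) = 0.2576 × 1830 × (7.99/31.69) = 118.9 m³/day.

119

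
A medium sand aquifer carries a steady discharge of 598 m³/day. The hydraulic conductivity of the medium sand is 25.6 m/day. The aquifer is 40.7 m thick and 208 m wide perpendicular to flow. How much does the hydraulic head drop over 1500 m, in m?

Cross-sectional area A = 208 × 40.7 = 8466 m².
From Q = K·A·i, i = Q / (K·A) = 598 / (25.60 × 8466) = 0.002759.
Head loss Δh = i · L = 0.002759 × 1500 = 4.139 m.

4.14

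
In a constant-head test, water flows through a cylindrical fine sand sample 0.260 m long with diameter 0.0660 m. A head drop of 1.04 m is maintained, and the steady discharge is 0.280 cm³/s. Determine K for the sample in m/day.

Cross-sectional area A = π·(d/2)² = π × (0.0660/2)² = 0.003421 m².
Convert discharge: 0.280 cm³/s = 2.800e-07 m³/s.
Darcy's law rearranged: K = Q·L / (A·Δh) = 2.800e-07 × 0.260 / (0.003421 × 1.04) = 2.046e-05 m/s = 1.768 m/day.

1.77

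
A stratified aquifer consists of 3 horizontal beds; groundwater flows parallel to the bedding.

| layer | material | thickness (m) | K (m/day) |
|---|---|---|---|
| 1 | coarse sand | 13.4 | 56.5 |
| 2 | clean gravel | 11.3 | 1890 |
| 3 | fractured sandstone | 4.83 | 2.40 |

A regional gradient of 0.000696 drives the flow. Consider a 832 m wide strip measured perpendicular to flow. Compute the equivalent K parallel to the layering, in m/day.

749

Flow is parallel to layering, so each bed carries its own Darcy discharge and the transmissivities add.
Σ(K_i·b_i) = 56.5×13.4 + 1890×11.3 + 2.40×4.83 = 22126 m²/day.
Total thickness b = 29.53 m, so K_eq = Σ(K_i·b_i)/b = 749.3 m/day.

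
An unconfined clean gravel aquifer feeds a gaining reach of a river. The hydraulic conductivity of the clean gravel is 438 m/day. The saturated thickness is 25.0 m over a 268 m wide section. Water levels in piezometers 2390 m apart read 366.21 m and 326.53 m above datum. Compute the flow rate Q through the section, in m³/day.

Cross-sectional area A = 268 × 25.0 = 6700 m².
Hydraulic gradient i = (366.21 − 326.53) / 2390 = 39.68 / 2390 = 0.01660.
Darcy's law: Q = K · A · i = 438.0 × 6700 × 0.01660 = 48722 m³/day.

48700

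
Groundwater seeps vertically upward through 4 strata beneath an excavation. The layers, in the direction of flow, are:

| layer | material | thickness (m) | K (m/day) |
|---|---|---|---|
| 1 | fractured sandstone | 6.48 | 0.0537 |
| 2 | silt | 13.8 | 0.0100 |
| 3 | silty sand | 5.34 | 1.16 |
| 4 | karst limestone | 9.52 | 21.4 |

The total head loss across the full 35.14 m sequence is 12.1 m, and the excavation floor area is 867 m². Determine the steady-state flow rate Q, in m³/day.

Flow is perpendicular to layering, so the layers act in series and the equivalent K is the thickness-weighted harmonic mean.
Total thickness L = 6.48 + 13.8 + 5.34 + 9.52 = 35.14 m.
Σ(b_i/K_i) = 6.48/0.0537 + 13.8/0.0100 + 5.34/1.16 + 9.52/21.4 = 1506 d.
K_eq = L / Σ(b_i/K_i) = 35.14 / 1506 = 0.02334 m/day.
Q = K_eq · A · (Δh/L) = 0.02334 × 867 × (12.1/35.14) = 6.967 m³/day.

6.97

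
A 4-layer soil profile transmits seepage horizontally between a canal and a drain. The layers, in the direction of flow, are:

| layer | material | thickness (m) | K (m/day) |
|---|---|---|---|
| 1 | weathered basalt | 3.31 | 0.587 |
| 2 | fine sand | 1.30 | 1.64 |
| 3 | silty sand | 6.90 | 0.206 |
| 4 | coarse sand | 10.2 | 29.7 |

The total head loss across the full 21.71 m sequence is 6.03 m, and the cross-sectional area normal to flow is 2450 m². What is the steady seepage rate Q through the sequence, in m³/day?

367

Flow is perpendicular to layering, so the layers act in series and the equivalent K is the thickness-weighted harmonic mean.
Total thickness L = 3.31 + 1.30 + 6.90 + 10.2 = 21.71 m.
Σ(b_i/K_i) = 3.31/0.587 + 1.30/1.64 + 6.90/0.206 + 10.2/29.7 = 40.27 d.
K_eq = L / Σ(b_i/K_i) = 21.71 / 40.27 = 0.5391 m/day.
Q = K_eq · A · (Δh/L) = 0.5391 × 2450 × (6.03/21.71) = 366.9 m³/day.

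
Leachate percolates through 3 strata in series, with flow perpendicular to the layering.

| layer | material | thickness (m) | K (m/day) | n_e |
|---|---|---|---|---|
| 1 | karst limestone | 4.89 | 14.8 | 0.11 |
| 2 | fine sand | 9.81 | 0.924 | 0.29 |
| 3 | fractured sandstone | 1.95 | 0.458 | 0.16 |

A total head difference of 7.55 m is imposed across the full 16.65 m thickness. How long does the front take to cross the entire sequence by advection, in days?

With flow normal to the layers, continuity requires the same specific discharge q through every layer.
Σ(b_i/K_i) = 4.89/14.8 + 9.81/0.924 + 1.95/0.458 = 15.20 d.
q = Δh / Σ(b_i/K_i) = 7.55 / 15.20 = 0.4965 m/day.
In each layer the seepage velocity is v_i = q/n_i, so the layer transit time is t_i = b_i·n_i / q:
  layer 1 (karst limestone): t_1 = 4.89 × 0.11 / 0.4965 = 1.083 d
  layer 2 (fine sand): t_2 = 9.81 × 0.29 / 0.4965 = 5.729 d
  layer 3 (fractured sandstone): t_3 = 1.95 × 0.16 / 0.4965 = 0.6283 d
Total t = Σ t_i = 7.441 days.

7.44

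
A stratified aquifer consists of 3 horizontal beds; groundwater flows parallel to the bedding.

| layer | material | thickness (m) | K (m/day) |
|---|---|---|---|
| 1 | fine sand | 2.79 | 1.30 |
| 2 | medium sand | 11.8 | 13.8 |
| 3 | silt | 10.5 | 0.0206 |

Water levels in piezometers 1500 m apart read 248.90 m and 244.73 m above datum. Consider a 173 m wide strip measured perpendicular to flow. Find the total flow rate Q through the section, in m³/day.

80.2

Flow is parallel to layering, so each bed carries its own Darcy discharge and the transmissivities add.
Σ(K_i·b_i) = 1.30×2.79 + 13.8×11.8 + 0.0206×10.5 = 166.7 m²/day.
Hydraulic gradient i = (248.90 − 244.73) / 1500 = 4.17 / 1500 = 0.002780.
Q = Σ(K_i·b_i) · W · i = 166.7 × 173 × 0.002780 = 80.16 m³/day.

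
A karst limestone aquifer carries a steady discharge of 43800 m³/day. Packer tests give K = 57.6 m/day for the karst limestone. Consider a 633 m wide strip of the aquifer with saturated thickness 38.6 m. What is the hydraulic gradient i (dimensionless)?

0.0311

Cross-sectional area A = 633 × 38.6 = 24434 m².
From Q = K·A·i, i = Q / (K·A) = 43800 / (57.60 × 24434) = 0.03112.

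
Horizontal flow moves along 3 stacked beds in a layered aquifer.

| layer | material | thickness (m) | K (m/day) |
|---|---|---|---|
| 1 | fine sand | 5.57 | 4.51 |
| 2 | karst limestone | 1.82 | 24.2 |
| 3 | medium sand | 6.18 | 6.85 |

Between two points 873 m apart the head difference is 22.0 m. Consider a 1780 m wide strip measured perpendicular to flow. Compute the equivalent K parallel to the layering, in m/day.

8.22

Flow is parallel to layering, so each bed carries its own Darcy discharge and the transmissivities add.
Σ(K_i·b_i) = 4.51×5.57 + 24.2×1.82 + 6.85×6.18 = 111.5 m²/day.
Total thickness b = 13.57 m, so K_eq = Σ(K_i·b_i)/b = 8.216 m/day.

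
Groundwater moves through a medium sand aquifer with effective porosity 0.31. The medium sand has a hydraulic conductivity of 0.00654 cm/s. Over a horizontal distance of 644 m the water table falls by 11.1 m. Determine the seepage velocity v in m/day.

0.314

Convert K: 0.00654 cm/s × 864 = 5.651 m/day.
Hydraulic gradient i = Δh / L = 11.1 / 644 = 0.01724.
Darcy flux q = K · i = 5.651 × 0.01724 = 0.09739 m/day.
Seepage velocity v = q / n_e = 0.09739 / 0.31 = 0.3142 m/day.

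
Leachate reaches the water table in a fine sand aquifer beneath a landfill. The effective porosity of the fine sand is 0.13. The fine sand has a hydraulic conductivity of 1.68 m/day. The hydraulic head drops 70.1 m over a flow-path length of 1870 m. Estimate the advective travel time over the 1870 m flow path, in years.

Hydraulic gradient i = Δh / L = 70.1 / 1870 = 0.03749.
Darcy flux q = K · i = 1.680 × 0.03749 = 0.06298 m/day.
Seepage velocity v = q / n_e = 0.06298 / 0.13 = 0.4844 m/day.
Travel time t = L / v = 1870 / 0.4844 = 3860 days = 10.57 years.

10.6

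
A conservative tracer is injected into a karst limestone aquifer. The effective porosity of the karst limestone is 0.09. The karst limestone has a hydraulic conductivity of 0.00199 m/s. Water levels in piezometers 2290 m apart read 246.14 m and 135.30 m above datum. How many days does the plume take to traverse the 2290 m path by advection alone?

24.8

Convert K: 0.00199 m/s × 86400 = 171.9 m/day.
Hydraulic gradient i = (246.14 − 135.30) / 2290 = 110.84 / 2290 = 0.04840.
Darcy flux q = K · i = 171.9 × 0.04840 = 8.322 m/day.
Seepage velocity v = q / n_e = 8.322 / 0.09 = 92.47 m/day.
Travel time t = L / v = 2290 / 92.47 = 24.77 days.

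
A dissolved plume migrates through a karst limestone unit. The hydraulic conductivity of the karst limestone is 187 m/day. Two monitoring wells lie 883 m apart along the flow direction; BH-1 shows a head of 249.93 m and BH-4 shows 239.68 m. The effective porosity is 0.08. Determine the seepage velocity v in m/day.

27.1

Hydraulic gradient i = (249.93 − 239.68) / 883 = 10.25 / 883 = 0.01161.
Darcy flux q = K · i = 187.0 × 0.01161 = 2.171 m/day.
Seepage velocity v = q / n_e = 2.171 / 0.08 = 27.13 m/day.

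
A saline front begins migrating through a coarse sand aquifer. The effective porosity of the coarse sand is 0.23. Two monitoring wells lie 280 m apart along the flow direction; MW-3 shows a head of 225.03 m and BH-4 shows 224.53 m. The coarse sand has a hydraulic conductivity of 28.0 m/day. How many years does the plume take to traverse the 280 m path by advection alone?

Hydraulic gradient i = (225.03 − 224.53) / 280 = 0.5 / 280 = 0.001786.
Darcy flux q = K · i = 28.00 × 0.001786 = 0.05000 m/day.
Seepage velocity v = q / n_e = 0.05000 / 0.23 = 0.2174 m/day.
Travel time t = L / v = 280 / 0.2174 = 1288 days = 3.526 years.

3.53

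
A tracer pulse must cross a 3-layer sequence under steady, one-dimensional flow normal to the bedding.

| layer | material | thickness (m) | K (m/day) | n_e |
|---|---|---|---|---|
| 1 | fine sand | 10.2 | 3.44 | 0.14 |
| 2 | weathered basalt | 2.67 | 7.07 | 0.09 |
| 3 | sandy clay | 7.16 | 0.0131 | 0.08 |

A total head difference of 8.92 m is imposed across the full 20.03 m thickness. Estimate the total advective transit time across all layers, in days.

138

With flow normal to the layers, continuity requires the same specific discharge q through every layer.
Σ(b_i/K_i) = 10.2/3.44 + 2.67/7.07 + 7.16/0.0131 = 549.9 d.
q = Δh / Σ(b_i/K_i) = 8.92 / 549.9 = 0.01622 m/day.
In each layer the seepage velocity is v_i = q/n_i, so the layer transit time is t_i = b_i·n_i / q:
  layer 1 (fine sand): t_1 = 10.2 × 0.14 / 0.01622 = 88.03 d
  layer 2 (weathered basalt): t_2 = 2.67 × 0.09 / 0.01622 = 14.81 d
  layer 3 (sandy clay): t_3 = 7.16 × 0.08 / 0.01622 = 35.31 d
Total t = Σ t_i = 138.2 days.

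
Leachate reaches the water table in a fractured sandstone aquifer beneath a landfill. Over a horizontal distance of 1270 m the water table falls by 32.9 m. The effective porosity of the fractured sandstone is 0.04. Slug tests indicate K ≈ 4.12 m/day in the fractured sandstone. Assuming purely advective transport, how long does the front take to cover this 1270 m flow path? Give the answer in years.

1.30

Hydraulic gradient i = Δh / L = 32.9 / 1270 = 0.02591.
Darcy flux q = K · i = 4.120 × 0.02591 = 0.1067 m/day.
Seepage velocity v = q / n_e = 0.1067 / 0.04 = 2.668 m/day.
Travel time t = L / v = 1270 / 2.668 = 476.0 days = 1.303 years.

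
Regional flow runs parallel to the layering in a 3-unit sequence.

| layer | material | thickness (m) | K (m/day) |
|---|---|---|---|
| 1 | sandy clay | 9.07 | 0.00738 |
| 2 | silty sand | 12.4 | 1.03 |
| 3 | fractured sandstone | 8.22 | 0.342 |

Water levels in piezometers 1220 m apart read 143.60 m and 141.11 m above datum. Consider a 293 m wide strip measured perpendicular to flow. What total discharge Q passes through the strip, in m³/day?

9.36

Flow is parallel to layering, so each bed carries its own Darcy discharge and the transmissivities add.
Σ(K_i·b_i) = 0.00738×9.07 + 1.03×12.4 + 0.342×8.22 = 15.65 m²/day.
Hydraulic gradient i = (143.60 − 141.11) / 1220 = 2.49 / 1220 = 0.002041.
Q = Σ(K_i·b_i) · W · i = 15.65 × 293 × 0.002041 = 9.359 m³/day.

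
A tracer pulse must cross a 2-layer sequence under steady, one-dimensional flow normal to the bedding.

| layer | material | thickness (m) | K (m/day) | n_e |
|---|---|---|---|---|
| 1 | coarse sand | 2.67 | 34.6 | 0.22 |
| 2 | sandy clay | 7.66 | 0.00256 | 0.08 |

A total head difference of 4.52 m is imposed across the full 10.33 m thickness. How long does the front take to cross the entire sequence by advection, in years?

With flow normal to the layers, continuity requires the same specific discharge q through every layer.
Σ(b_i/K_i) = 2.67/34.6 + 7.66/0.00256 = 2992 d.
q = Δh / Σ(b_i/K_i) = 4.52 / 2992 = 0.001511 m/day.
In each layer the seepage velocity is v_i = q/n_i, so the layer transit time is t_i = b_i·n_i / q:
  layer 1 (coarse sand): t_1 = 2.67 × 0.22 / 0.001511 = 388.9 d
  layer 2 (sandy clay): t_2 = 7.66 × 0.08 / 0.001511 = 405.7 d
Total t = Σ t_i = 794.5 days = 2.175 years.

2.18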